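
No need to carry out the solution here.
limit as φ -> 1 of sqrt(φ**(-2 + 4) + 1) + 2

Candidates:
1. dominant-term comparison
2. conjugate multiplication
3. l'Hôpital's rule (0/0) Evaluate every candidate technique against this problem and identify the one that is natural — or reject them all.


Method: no special technique — the function is continuous at 1; evaluation is itself the limit, no machinery required.
- dominant-term comparison: no ranking of term growth rates resolves the limit here.
- conjugate multiplication: the conjugate move applies to radical differences, which this is not.
- l'Hôpital's rule (0/0): evaluation at the point is determinate, so the rule has nothing to repair.


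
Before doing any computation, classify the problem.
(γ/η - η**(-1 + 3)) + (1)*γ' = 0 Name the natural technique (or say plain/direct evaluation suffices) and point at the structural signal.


Best approach: a linear integrating factor — linear in the unknown with genuine forcing: multiply through by the exponential of the integrated coefficient and the left side closes into one derivative.


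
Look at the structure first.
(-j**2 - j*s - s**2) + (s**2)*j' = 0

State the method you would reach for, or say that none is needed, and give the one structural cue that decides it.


Diagnosis: the homogeneous substitution — the slope's numerator and denominator share total degree; set v = j/s and the equation drops to separable form.


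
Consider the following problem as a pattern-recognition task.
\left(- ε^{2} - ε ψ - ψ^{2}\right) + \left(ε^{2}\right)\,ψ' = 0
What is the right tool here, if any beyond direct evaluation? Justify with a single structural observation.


Method: the homogeneous substitution — solved for the derivative, the right side is unchanged under scaling ε and ψ together — it depends only on the ratio ψ/ε, so substitute a single ratio variable.


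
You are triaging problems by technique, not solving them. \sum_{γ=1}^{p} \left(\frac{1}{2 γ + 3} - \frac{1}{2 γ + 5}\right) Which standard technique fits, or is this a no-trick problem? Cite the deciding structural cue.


Technique: telescoping — the generic term is a one-step difference of \frac{1}{2 γ + 3}, so partial sums shortcut to endpoint evaluation.


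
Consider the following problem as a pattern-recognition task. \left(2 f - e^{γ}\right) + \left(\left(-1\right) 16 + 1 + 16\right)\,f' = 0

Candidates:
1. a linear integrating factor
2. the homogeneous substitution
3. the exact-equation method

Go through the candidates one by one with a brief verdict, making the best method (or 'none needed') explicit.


Verdict: a linear integrating factor — the equation is linear in f with coefficient 2; multiplying by the integrating factor exp(∫2) makes the left side a perfect derivative.
- a linear integrating factor: applicable, and directly so.
- the homogeneous substitution: rescaling both variables together changes the slope, so no ratio substitution collapses it.
- the exact-equation method: no potential function has this form as its differential, as written.


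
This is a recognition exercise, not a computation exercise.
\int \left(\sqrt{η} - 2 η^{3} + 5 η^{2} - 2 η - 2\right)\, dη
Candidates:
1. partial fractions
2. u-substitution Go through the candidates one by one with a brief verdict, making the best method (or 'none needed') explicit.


Technique: no special technique — a term-by-term power-rule job in η; no substitution or rearrangement earns its keep here.
- partial fractions: the expression is not a ratio of polynomials that decomposes further.
- u-substitution — no subexpression of the integrand serves as a whole-integral substitution inner — individual terms may offer their own, but none carries its derivative as a factor of the full integrand; a working change of variable would have to be constructed from outside the expression.


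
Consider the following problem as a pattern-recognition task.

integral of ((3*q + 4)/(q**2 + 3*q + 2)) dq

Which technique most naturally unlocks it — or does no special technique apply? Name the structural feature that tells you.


Verdict: partial fractions — q**2 + 3*q + 2 splits into linear pieces, so the quotient is a sum of simple fractions — decompose before integrating.


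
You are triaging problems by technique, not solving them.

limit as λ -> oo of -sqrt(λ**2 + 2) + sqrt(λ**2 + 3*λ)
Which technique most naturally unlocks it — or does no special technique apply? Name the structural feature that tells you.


Verdict: conjugate multiplication — an infinity-minus-infinity difference with a surviving radical — multiply by the conjugate to cancel the divergence.


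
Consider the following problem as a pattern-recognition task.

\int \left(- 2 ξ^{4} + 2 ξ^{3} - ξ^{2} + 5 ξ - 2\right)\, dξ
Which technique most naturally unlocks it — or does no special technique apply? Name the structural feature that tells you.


Best approach: no special technique — the integrand is a sum of constant multiples of powers of ξ — integrate term by term.


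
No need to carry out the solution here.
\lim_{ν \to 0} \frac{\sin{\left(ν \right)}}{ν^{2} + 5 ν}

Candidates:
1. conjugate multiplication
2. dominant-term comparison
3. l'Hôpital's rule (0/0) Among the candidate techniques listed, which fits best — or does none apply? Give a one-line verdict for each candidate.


Verdict: l'Hôpital's rule (0/0) — the 0/0 form at 0 is the signature situation for l'Hôpital's rule. A local series expansion at the point resolves it as well; the rule is the packaged version of that step.
- conjugate multiplication: there is no infinity-minus-infinity radical difference to rationalize.
- dominant-term comparison — no dominant-degree comparison decides it.
- l'Hôpital's rule (0/0): a fit — the right tool for this form.


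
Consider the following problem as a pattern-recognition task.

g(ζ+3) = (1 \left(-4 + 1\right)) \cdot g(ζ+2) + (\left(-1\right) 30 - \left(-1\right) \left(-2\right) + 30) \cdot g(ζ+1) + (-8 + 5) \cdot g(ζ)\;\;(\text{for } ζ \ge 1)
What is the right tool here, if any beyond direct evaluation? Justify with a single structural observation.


Best approach: the characteristic-root method — every coefficient is a fixed number and the forcing is zero — substitute r^ζ and read off the root equation.


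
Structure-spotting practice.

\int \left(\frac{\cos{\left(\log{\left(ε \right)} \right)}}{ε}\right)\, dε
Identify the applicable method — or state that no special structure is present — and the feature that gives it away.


Best approach: u-substitution — collected, the integrand has one factor that is, up to a constant, the derivative of an inner expression the rest depends on — substitute for that inner expression.


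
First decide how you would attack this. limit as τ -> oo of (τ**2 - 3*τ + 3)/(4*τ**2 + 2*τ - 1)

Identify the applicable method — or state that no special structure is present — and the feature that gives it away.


Technique: dominant-term comparison — divide by the highest power of τ present: lower-order terms vanish and the dominant ratio remains. Viewed as a single quotient this is an ∞/∞ form — an at-infinity application of l'Hôpital's rule would also resolve it; comparing leading growth reads the answer without differentiating.


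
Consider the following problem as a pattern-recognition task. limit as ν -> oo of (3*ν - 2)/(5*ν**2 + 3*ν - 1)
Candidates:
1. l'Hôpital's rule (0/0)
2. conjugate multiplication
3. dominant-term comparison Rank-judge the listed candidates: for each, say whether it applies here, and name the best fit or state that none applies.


Verdict: dominant-term comparison — growth-rate triage: the leading powers of ν decide the limit, everything else is noise.
- l'Hôpital's rule (0/0): as a single quotient the expression runs to ∞/∞ at the limit point — an at-infinity form of the rule would apply, though the leading-growth comparison is the direct reading.
- conjugate multiplication — no divergent radical difference is present for a conjugate pair to cancel.
- dominant-term comparison: applies; the problem has the shape this method handles.


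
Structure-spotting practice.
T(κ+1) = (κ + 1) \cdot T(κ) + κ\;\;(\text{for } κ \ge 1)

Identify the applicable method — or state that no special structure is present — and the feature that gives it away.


Method: a summation factor — one step of memory with a weight κ + 1 that changes as the index grows — the summation-factor construction is built for this.


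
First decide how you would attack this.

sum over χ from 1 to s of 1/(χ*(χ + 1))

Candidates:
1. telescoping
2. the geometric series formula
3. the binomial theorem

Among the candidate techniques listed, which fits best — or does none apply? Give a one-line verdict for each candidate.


Best approach: telescoping — integer-spaced poles in 1/(χ*(χ + 1)) are the telescoping signature in disguise.
- telescoping: a fit — the right tool for this form.
- the geometric series formula — consecutive terms are not related by a fixed multiplier.
- the binomial theorem — there is no pair of bases whose matched powers would reassemble into a single binomial power.


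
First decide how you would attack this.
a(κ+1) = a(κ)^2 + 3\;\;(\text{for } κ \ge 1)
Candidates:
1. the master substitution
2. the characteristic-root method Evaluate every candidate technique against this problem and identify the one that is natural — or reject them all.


Diagnosis: no special technique — once the recursion is nonlinear, characteristic roots, master substitutions, and summation factors are all off the table.
- the master substitution — the recursion steps by a constant offset, so exponential reindexing is pointless.
- the characteristic-root method: the recursion is nonlinear in the sequence values, so no linear-modes ansatz applies.


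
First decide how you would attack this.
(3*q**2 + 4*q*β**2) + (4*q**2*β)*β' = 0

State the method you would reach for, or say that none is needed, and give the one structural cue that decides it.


Technique: the exact-equation method — because the two cross partials coincide, the form is conservative as written — recover its potential in (q, β).


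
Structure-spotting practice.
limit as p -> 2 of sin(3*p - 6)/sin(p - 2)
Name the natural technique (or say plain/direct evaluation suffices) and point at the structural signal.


Method: l'Hôpital's rule (0/0) — plug in 2: top and bottom both hit zero, so differentiate each and retry. A first-order expansion at the point is an equally standard path; the rule packages it.


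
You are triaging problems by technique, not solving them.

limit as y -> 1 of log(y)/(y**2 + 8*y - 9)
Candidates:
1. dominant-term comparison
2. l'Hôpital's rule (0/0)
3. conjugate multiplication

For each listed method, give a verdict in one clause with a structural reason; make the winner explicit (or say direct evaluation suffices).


Verdict: l'Hôpital's rule (0/0) — numerator and denominator both vanish at 1 — a genuine 0/0 form, which is exactly when l'Hôpital applies. The standard small-argument limits would also carry it; the rule is the systematic route.
- dominant-term comparison: leading-power comparison does not apply to this form.
- l'Hôpital's rule (0/0): yes, a natural case for it.
- conjugate multiplication: the conjugate move applies to radical differences, which this is not.


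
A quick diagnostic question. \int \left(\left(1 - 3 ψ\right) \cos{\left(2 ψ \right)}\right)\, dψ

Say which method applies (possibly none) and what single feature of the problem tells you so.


Diagnosis: integration by parts — a polynomial 1 - 3 ψ against the kernel \cos{\left(2 ψ \right)} is the signature bounded-ladder case for integration by parts.


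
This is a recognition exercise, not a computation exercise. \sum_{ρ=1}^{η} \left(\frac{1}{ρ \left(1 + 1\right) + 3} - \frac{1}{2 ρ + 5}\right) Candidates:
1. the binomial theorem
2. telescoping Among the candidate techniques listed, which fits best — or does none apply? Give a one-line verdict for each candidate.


Verdict: telescoping — each term adds \frac{1}{ρ \left(1 + 1\right) + 3} and subtracts the same expression advanced one index; that subtracted piece cancels against the next term's added copy — only the boundary terms survive.
- the binomial theorem: no binomial coefficients pair with matched powers.
- telescoping: yes — fits the structure here.


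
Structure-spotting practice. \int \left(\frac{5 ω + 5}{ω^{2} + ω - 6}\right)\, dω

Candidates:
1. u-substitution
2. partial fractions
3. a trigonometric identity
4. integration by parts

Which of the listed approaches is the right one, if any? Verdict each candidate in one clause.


Best approach: partial fractions — the denominator ω^{2} + ω - 6 factors, so the quotient decomposes into elementary partial fractions term by term.
- u-substitution: no subexpression of the integrand serves as a whole-integral substitution inner — individual terms may offer their own, but none carries its derivative as a factor of the full integrand; a working change of variable would have to be constructed from outside the expression.
- partial fractions — applicable, and directly so.
- a trigonometric identity: no sine or cosine appears, so there is nothing for a trigonometric identity to act on.
- integration by parts: the integrand does not split as a nonconstant polynomial times an exp, sine, cosine of a linear argument, or logarithm — no polynomial-kernel parts product to differentiate one side of.


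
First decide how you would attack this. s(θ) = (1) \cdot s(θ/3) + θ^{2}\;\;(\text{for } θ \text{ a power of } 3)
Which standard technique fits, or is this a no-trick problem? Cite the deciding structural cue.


Best approach: the master substitution — the argument contracts 3-fold per step: reindex θ exponentially and solve the linear recurrence in the new index.


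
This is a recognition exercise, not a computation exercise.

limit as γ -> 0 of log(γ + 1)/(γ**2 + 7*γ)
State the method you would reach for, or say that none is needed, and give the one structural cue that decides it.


Method: l'Hôpital's rule (0/0) — substituting 0 gives 0 over 0; differentiate top and bottom once and re-evaluate. Expanding numerator and denominator to first order gives the same value — the rule automates exactly that.


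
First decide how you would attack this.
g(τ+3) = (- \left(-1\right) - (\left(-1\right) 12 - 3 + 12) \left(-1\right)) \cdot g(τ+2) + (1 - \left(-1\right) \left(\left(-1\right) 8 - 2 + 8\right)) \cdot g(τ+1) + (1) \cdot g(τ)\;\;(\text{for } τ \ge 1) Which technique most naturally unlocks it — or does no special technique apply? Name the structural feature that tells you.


Method: the characteristic-root method — because shifting τ leaves the equation's coefficients unchanged, exponential trials reduce it to algebra.


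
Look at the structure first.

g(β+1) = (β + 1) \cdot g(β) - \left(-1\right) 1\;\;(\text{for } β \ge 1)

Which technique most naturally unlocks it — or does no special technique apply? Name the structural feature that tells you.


Verdict: a summation factor — first-order, linear, moving coefficient β + 1: the discrete analogue of an integrating factor handles it.


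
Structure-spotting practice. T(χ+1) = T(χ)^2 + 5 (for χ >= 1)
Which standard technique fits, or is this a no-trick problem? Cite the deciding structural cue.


Diagnosis: no special technique — a nonlinear dependence on earlier terms breaks linearity, and with it every superposition-based closed form.


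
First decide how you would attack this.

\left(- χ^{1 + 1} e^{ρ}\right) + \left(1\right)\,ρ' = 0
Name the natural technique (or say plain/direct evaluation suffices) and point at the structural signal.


Diagnosis: separation of variables — a product of single-variable factors, χ^{1 + 1} and e^{ρ} — the textbook separable form.


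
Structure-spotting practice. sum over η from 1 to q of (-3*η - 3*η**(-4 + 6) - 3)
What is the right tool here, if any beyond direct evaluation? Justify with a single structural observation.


Method: no special technique — constant-multiple powers of η with no cancellation partners and no common ratio — use the standard power-sum formulas.


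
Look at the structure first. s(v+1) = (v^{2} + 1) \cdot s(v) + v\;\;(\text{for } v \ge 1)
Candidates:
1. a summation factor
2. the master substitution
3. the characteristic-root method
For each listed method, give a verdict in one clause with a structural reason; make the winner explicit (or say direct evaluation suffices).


Technique: a summation factor — because the multiplier v^{2} + 1 is index-dependent, divide through by its running product and sum the resulting differences.
- a summation factor: applicable, and directly so.
- the master substitution — with no divided-index recursive call, reindexing by powers of a base buys nothing.
- the characteristic-root method — an index-dependent weight blocks the pure exponential ansatz.


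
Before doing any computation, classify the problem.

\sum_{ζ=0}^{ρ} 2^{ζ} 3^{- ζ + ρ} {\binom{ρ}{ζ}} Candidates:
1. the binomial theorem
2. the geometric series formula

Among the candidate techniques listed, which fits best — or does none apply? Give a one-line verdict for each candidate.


Method: the binomial theorem — the binomial coefficients weight matched powers of 2 and 3, which is exactly the expansion of a binomial power.
- the binomial theorem: a fit — the right tool for this form.
- the geometric series formula — no single multiplier carries one term to the next throughout the sum.


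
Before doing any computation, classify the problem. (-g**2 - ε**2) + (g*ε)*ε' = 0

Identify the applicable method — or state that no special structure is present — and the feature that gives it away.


Best approach: the homogeneous substitution — the slope's numerator and denominator have matching total degree, so it depends only on ε/g and the ratio substitution collapses it. Rearranged, this also fits the Bernoulli template directly; the homogeneous substitution reads the structure without the rearrangement.


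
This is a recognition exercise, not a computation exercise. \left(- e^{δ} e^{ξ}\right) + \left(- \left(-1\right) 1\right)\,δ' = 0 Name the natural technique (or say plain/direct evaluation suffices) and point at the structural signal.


Verdict: separation of variables — a product of single-variable factors, e^{ξ} and e^{δ} — the textbook separable form.


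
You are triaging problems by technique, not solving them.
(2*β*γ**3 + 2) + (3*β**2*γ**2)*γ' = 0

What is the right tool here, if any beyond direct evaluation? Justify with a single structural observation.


Technique: the exact-equation method — checking ∂/∂γ of 2*β*γ**3 + 2 against ∂/∂β of 3*β**2*γ**2: they match — the equation is exact as it stands.


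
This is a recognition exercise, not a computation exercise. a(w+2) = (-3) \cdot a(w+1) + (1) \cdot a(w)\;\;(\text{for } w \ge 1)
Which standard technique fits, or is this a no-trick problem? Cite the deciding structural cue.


Method: the characteristic-root method — no index-dependence in the weights and nothing inhomogeneous: classic characteristic-equation setup.


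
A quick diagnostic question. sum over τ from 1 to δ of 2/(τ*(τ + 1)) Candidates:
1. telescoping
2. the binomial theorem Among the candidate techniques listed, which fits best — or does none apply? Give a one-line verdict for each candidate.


Diagnosis: telescoping — the denominator's roots in 2/(τ*(τ + 1)) sit an integer apart: decomposition produces a self-cancelling chain.
- telescoping: yes, a natural case for it.
- the binomial theorem: no binomial coefficients pair with matched powers.


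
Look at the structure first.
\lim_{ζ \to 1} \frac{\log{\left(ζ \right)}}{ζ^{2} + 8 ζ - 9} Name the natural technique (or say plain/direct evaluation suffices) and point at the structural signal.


Method: l'Hôpital's rule (0/0) — the 0/0 form at 1 is the signature situation for l'Hôpital's rule. A first-order expansion at the point is an equally standard path; the rule packages it.


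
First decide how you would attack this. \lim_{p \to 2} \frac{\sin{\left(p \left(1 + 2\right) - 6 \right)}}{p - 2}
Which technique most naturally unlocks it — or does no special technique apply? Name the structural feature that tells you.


Best approach: l'Hôpital's rule (0/0) — the 0/0 form at 2 is the signature situation for l'Hôpital's rule. Expanding numerator and denominator to first order gives the same value — the rule automates exactly that.


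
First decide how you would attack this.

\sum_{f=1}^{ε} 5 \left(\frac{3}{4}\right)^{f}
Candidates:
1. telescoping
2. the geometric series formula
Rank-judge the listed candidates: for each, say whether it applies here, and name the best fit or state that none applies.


Method: the geometric series formula — the ratio of consecutive terms is the constant \frac{3}{4}, independent of the index — a geometric sum.
- telescoping — the terms as presented offer no neighboring cancellation — a telescoping rewrite may exist, but the displayed structure does not hand one over.
- the geometric series formula: yes — fits the structure here.


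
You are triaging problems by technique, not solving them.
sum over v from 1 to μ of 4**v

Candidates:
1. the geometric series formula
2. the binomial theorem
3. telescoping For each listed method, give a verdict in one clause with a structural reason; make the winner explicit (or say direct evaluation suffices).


Diagnosis: the geometric series formula — each summand is the previous one scaled by 4; that constant multiplier is itself the geometric structure.
- the geometric series formula — applies; the problem has the shape this method handles.
- the binomial theorem — there is no sum-raised-to-a-power identity hiding in these terms.
- telescoping: in the displayed form, no term reappears at a neighboring index to cancel against.


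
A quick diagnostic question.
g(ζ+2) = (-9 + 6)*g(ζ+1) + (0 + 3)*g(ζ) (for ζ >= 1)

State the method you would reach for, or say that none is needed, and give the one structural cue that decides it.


Best approach: the characteristic-root method — because shifting ζ leaves the equation's coefficients unchanged, exponential trials reduce it to algebra.


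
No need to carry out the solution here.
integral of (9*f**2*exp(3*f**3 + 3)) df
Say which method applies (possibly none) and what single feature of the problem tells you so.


Method: u-substitution — spotting that 9*f**2 is a constant multiple of the derivative of 3*f**3 + 3 is the key observation — substitute u = 3*f**3 + 3 and the integral becomes one-dimensional in u.


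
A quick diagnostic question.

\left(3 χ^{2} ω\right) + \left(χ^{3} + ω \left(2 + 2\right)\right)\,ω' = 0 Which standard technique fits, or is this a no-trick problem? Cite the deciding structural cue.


Technique: the exact-equation method — because the two cross partials coincide, the form is conservative as written — recover its potential in (χ, ω).


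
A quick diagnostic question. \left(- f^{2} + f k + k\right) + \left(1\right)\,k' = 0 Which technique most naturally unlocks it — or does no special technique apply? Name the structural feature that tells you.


Technique: a linear integrating factor — the unknown enters only to the first power against a nonzero forcing term — the integrating-factor template applies directly.


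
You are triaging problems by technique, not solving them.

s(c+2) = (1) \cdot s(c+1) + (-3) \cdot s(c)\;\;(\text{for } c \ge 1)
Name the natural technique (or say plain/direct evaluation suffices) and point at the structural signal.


Verdict: the characteristic-root method — linear, homogeneous, constant coefficients: solutions of the form r^c exist — find the roots of the characteristic polynomial.


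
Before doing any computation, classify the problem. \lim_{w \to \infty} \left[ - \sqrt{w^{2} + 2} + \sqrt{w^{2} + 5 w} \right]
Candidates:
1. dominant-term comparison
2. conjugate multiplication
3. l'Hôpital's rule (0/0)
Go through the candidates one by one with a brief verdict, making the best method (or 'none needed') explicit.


Best approach: conjugate multiplication — the ∞ − ∞ radical form is the exact trigger for the conjugate maneuver.
- dominant-term comparison — no dominant power emerges to decide the limit by degree comparison.
- conjugate multiplication — a fit — the right tool for this form.
- l'Hôpital's rule (0/0): the expression is a difference driving to ∞ − ∞, not a 0/0 quotient — there is no ratio for the rule to differentiate.


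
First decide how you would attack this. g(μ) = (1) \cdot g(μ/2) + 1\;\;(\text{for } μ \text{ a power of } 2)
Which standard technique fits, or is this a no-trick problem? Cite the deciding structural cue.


Verdict: the master substitution — the argument shrinks by the factor 2, so measure the index on a logarithmic scale and the recursion becomes a shift.


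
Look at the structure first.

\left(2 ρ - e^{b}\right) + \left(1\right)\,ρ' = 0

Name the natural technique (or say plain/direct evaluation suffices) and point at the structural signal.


Technique: a linear integrating factor — arrange it as ρ' + 2·ρ = (the forcing term) and the integrating factor does the rest.


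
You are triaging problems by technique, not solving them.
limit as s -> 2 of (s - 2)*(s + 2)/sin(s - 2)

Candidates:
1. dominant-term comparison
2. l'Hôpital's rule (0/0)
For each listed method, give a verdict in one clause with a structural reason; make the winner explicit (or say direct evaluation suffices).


Verdict: l'Hôpital's rule (0/0) — plug in 2: top and bottom both hit zero, so differentiate each and retry. Known elementary limits would finish this too — the rule just bypasses the case analysis.
- dominant-term comparison: no dominant power emerges to decide the limit by degree comparison.
- l'Hôpital's rule (0/0) — applies; the problem has the shape this method handles.


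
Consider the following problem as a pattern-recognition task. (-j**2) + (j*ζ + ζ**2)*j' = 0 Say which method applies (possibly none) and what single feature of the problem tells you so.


Technique: the homogeneous substitution — the slope's numerator and denominator have matching total degree, so it depends only on j/ζ and the ratio substitution collapses it. Rewriting — with the variables' roles exchanged where the shape demands it — would expose a Bernoulli structure too; the homogeneous substitution simply reads the degrees directly.


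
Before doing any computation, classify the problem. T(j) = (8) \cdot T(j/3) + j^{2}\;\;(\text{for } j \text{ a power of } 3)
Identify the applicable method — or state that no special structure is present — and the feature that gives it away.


Best approach: the master substitution — treat m = log base 3 of j as the new clock: one recursion step advances m by one while j scales by 3.


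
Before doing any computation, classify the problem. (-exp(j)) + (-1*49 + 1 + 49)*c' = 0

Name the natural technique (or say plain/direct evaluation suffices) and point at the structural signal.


Verdict: no special technique — with c absent the equation is not coupled at all: direct integration in j.


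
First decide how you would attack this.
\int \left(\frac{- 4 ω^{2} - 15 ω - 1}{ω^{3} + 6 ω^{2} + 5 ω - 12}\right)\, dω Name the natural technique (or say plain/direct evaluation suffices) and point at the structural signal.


Best approach: partial fractions — each factor of ω^{3} + 6 ω^{2} + 5 ω - 12 owns one elementary piece of the integrand — separate them and integrate piecewise.


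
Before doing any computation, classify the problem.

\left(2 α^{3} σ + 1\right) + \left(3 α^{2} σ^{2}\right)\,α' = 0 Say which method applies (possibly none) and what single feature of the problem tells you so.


Diagnosis: the exact-equation method — d/dα of 2 α^{3} σ + 1 equals d/dσ of 3 α^{2} σ^{2}: the form is a total differential of one potential — integrate it exactly.


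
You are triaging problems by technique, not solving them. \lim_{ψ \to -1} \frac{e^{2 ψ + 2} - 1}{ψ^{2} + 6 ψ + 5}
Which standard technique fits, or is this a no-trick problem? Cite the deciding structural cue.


Diagnosis: l'Hôpital's rule (0/0) — both numerator and denominator vanish at -1: the genuine 0/0 indeterminate that l'Hôpital exists for. Known elementary limits would finish this too — the rule just bypasses the case analysis.


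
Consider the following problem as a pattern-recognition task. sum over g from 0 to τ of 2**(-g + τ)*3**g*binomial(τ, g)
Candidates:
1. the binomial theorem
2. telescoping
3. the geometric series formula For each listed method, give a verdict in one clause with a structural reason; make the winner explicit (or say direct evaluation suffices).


Diagnosis: the binomial theorem — terms weighting binomial(τ, g) against matched powers of 3 and 2 reassemble into (3 + 2)^τ by the binomial theorem.
- the binomial theorem: applicable, and directly so.
- telescoping: the terms as presented offer no neighboring cancellation — a telescoping rewrite may exist, but the displayed structure does not hand one over.
- the geometric series formula: dividing successive terms gives an index-dependent quantity, not a constant.


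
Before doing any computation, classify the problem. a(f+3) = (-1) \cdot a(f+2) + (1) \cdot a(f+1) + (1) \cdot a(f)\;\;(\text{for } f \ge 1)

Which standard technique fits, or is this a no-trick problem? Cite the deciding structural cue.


Method: the characteristic-root method — shift-invariance with fixed coefficients calls for exponential trials; the characteristic polynomial finds every r^f.


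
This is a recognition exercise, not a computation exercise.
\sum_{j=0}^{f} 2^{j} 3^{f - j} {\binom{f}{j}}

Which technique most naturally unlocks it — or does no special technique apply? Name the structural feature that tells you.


Diagnosis: the binomial theorem — terms weighting {\binom{f}{j}} against matched powers of 2 and 3 reassemble into (2 + 3)^f by the binomial theorem.


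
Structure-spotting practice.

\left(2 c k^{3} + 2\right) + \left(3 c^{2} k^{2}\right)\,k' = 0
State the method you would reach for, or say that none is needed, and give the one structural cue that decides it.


Method: the exact-equation method — the mixed-partials test passes for 2 c k^{3} + 2 and 3 c^{2} k^{2}, so a potential function exists as presented.


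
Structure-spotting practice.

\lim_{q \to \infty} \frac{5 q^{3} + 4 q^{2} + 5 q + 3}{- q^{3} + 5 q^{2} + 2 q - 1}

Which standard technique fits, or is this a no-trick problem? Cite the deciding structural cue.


Technique: dominant-term comparison — at large q only the top-degree terms survive; compare the leading terms and the limit falls out. l'Hôpital's at-infinity variant applies to the expression viewed as a single quotient; the leading-term comparison is the direct route.


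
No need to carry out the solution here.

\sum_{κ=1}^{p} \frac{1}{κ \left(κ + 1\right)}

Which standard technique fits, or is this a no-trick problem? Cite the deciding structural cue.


Diagnosis: telescoping — after splitting \frac{1}{κ \left(κ + 1\right)} into partial fractions, the pieces are shifted copies of one function and cancel telescopically.


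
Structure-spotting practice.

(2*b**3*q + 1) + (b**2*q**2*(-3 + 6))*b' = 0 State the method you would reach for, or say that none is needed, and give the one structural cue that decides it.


Best approach: the exact-equation method — equality of cross partials is the green light — assemble the potential function term by term.


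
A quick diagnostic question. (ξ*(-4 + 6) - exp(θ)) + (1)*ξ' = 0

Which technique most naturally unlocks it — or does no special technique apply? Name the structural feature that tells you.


Verdict: a linear integrating factor — linear in the unknown with genuine forcing: multiply through by the exponential of the integrated coefficient and the left side closes into one derivative.


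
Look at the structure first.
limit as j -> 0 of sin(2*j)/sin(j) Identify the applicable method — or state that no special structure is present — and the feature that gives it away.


Method: l'Hôpital's rule (0/0) — numerator and denominator both vanish at 0 — a genuine 0/0 form, which is exactly when l'Hôpital applies. A local series expansion at the point resolves it as well; the rule is the packaged version of that step.


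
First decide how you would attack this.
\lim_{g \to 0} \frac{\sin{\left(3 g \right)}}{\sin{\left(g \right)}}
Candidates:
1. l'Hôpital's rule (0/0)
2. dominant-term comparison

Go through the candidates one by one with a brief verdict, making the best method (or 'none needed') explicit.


Diagnosis: l'Hôpital's rule (0/0) — both numerator and denominator vanish at 0: the genuine 0/0 indeterminate that l'Hôpital exists for. A first-order expansion at the point is an equally standard path; the rule packages it.
- l'Hôpital's rule (0/0): a fit — the right tool for this form.
- dominant-term comparison — no dominant-degree comparison decides it.


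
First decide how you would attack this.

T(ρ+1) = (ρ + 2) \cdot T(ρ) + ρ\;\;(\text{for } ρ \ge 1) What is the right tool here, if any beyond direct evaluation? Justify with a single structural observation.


Method: a summation factor — with the index-dependent coefficient ρ + 2, dividing by the cumulative product turns the left side into a pure difference.


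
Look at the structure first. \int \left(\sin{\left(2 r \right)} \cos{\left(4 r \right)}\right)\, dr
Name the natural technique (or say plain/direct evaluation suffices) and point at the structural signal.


Technique: a trigonometric identity — apply product-to-sum to \sin{\left(2 r \right)} \cos{\left(4 r \right)}: two clean single-angle terms replace one awkward product.


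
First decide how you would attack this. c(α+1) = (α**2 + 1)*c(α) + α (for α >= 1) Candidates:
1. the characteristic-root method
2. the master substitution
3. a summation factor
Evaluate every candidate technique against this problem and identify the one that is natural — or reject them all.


Diagnosis: a summation factor — rescale the sequence by the product of the weights α**2 + 1 so far — the recurrence collapses to a plain running sum.
- the characteristic-root method — the coefficients change with the index, which the root method cannot absorb.
- the master substitution: with no divided-index recursive call, reindexing by powers of a base buys nothing.
- a summation factor — yes — fits the structure here.


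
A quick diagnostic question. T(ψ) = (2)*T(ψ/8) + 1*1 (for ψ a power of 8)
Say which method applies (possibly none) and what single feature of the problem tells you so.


Verdict: the master substitution — treat m = log base 8 of ψ as the new clock: one recursion step advances m by one while ψ scales by 8.


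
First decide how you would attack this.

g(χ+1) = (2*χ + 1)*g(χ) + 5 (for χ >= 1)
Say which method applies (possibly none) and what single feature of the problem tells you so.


Technique: a summation factor — because the multiplier 2*χ + 1 is index-dependent, divide through by its running product and sum the resulting differences.


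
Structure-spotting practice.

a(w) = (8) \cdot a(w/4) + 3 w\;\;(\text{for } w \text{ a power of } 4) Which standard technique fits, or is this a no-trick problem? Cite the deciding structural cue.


Verdict: the master substitution — treat m = log base 4 of w as the new clock: one recursion step advances m by one while w scales by 4.


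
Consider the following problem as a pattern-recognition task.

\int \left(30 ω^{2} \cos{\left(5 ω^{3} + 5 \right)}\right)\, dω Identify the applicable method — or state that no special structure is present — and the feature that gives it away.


Verdict: u-substitution — everything non-trivial happens through the inner expression 5 ω^{3} + 5, and its derivative accounts for the remaining factor up to a constant, so set u = 5 ω^{3} + 5.


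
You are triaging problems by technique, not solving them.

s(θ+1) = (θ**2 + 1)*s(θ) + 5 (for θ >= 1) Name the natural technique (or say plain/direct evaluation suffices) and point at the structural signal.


Method: a summation factor — it is first-order linear but the coefficient θ**2 + 1 depends on the index, so multiply through by a summation factor to telescope it.


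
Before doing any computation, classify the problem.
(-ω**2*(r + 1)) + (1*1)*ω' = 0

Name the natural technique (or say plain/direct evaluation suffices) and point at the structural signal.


Diagnosis: separation of variables — the slope splits multiplicatively: r + 1 carrying all r-dependence times ω**2 carrying all ω-dependence — separate and integrate.


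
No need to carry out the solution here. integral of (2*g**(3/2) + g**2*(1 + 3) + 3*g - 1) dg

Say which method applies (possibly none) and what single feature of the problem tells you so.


Diagnosis: no special technique — scan for structure and find none: constant multiples of powers of g, integrate directly.


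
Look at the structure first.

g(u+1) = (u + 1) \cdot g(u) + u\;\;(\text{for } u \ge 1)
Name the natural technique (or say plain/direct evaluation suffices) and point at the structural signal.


Diagnosis: a summation factor — first-order, linear, moving coefficient u + 1: the discrete analogue of an integrating factor handles it.


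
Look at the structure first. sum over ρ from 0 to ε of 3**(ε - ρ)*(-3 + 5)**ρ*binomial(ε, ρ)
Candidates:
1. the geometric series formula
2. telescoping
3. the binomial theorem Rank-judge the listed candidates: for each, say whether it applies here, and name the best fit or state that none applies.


Best approach: the binomial theorem — binomial(ε, ρ) weighting matched powers of (-3 + 5) and 3 is the expanded form of ((-3 + 5) + 3)^ε — fold it back up.
- the geometric series formula: the term-to-term ratio drifts with the index — the one thing the geometric formula cannot absorb.
- telescoping — the terms as presented offer no neighboring cancellation — a telescoping rewrite may exist, but the displayed structure does not hand one over.
- the binomial theorem — applicable, and directly so.


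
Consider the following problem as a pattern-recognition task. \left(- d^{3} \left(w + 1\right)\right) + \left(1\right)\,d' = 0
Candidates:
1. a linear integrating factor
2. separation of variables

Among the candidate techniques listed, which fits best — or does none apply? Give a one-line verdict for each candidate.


Best approach: separation of variables — a product of single-variable factors, w + 1 and d^{3} — the textbook separable form.
- a linear integrating factor — the unknown enters nonlinearly (through a power, a denominator, or a transcendental function), which the linear integrating-factor recipe cannot absorb as-is — any repair would come from a preliminary substitution, not the factor.
- separation of variables — applies; the problem has the shape this method handles.


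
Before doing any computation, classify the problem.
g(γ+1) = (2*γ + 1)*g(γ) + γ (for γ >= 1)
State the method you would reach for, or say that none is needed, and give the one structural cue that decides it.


Technique: a summation factor — the coefficient 2*γ + 1 drifts with the index, so no fixed root exists; normalizing by the cumulative product telescopes it.
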